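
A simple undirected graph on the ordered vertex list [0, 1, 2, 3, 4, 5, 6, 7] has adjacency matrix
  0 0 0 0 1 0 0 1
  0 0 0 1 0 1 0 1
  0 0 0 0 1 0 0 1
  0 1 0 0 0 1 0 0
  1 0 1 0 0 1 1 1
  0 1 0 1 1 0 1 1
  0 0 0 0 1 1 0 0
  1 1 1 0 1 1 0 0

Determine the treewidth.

2

A width-2 tree decomposition is:
Bags: B1 = {4, 5, 7}  B2 = {2, 4, 7}  B3 = {0, 4, 7}  B4 = {4, 5, 6}  B5 = {1, 5, 7}  B6 = {1, 3, 5}
Tree: B1–B2, B1–B3, B1–B4, B1–B5, B5–B6
Every bag has size at most 3, so the width is 3 − 1 = 2 and tw(G) ≤ 2. Conversely, {1, 3, 5} is a clique of size 3, and the vertices of any clique must share a bag in every tree decomposition; so some bag has ≥ 3 vertices and tw(G) ≥ 2. The upper and lower bounds meet at 2, so that is the treewidth.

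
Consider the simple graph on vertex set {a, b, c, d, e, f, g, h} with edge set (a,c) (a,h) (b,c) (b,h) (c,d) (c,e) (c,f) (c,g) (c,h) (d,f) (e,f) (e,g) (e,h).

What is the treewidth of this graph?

A width-2 tree decomposition is:
Bags: B1 = {c, e, h}  B2 = {c, e, f}  B3 = {b, c, h}  B4 = {a, c, h}  B5 = {c, e, g}  B6 = {c, d, f}
Tree: B1–B2, B1–B3, B3–B4, B2–B5, B2–B6
Every bag has size at most 3, so the width is 3 − 1 = 2 and tw(G) ≤ 2. Conversely, {c, d, f} is a clique of size 3, and the vertices of any clique must share a bag in every tree decomposition; so some bag has ≥ 3 vertices and tw(G) ≥ 2. Hence tw(G) = 2 exactly.

2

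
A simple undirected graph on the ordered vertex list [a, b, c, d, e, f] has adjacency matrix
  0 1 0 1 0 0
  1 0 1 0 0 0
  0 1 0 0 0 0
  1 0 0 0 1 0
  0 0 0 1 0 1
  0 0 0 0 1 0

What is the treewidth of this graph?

1

A width-1 tree decomposition is:
Bags: B1 = {e, f}  B2 = {d, e}  B3 = {a, d}  B4 = {a, b}  B5 = {b, c}
Tree: B1–B2, B2–B3, B3–B4, B4–B5
The largest bag has 2 vertices, giving width 1; this decomposition certifies tw(G) ≤ 1. Any graph with an edge has treewidth ≥ 1, and G has the edge f–e. Combining the bounds, tw(G) = 1.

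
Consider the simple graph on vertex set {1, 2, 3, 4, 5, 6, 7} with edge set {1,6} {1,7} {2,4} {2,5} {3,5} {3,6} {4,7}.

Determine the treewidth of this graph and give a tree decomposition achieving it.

Treewidth 2.
Bags: B1 = {2, 4, 5}  B2 = {4, 5, 7}  B3 = {1, 5, 7}  B4 = {1, 5, 6}  B5 = {3, 5, 6}
Tree: B1–B2, B2–B3, B3–B4, B4–B5

Each bag holds 3 vertices, so the decomposition has width 2, which upper-bounds the treewidth. For the lower bound, G contains the cycle 5–2–4–7–1–6–3–5, so G is not a forest; only forests have treewidth ≤ 1, hence tw(G) ≥ 2. Combining the bounds, tw(G) = 2.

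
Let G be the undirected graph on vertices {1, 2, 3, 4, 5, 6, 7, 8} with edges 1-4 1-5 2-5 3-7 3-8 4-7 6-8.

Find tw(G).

A width-1 tree decomposition is:
Bags: B1 = {6, 8}  B2 = {3, 8}  B3 = {3, 7}  B4 = {4, 7}  B5 = {1, 4}  B6 = {1, 5}  B7 = {2, 5}
Tree: B1–B2, B2–B3, B3–B4, B4–B5, B5–B6, B6–B7
Each bag holds 2 vertices, so the decomposition has width 1, which upper-bounds the treewidth. G has an edge, so its treewidth is at least 1. Therefore the treewidth is 1.

1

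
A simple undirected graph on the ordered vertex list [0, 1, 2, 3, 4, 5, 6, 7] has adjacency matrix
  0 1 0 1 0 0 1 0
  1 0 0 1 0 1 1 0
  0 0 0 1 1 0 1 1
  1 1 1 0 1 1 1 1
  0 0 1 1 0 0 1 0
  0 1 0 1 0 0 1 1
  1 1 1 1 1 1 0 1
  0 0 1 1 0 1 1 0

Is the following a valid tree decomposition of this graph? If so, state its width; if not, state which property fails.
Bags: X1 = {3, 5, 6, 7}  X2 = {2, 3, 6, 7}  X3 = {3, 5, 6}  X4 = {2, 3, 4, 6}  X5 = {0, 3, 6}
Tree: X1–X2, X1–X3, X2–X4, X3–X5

No — vertex 1 appears in no bag.

A tree decomposition must satisfy three properties: every vertex lies in some bag; for every edge, both endpoints lie together in some bag; and for every vertex, the bags containing it form a connected subtree. Here vertex 1 appears in no bag, so the decomposition is invalid.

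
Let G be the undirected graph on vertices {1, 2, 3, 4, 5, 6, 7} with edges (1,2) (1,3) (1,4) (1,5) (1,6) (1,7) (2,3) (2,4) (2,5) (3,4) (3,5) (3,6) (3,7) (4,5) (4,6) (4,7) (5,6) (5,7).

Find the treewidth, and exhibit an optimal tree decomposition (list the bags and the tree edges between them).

The largest bag has 5 vertices, giving width 4; this decomposition certifies tw(G) ≤ 4. For the lower bound, the 5 vertices {1, 2, 3, 4, 5} are pairwise adjacent, and any tree decomposition puts a clique entirely inside one bag — forcing width ≥ 4. Hence tw(G) = 4 exactly.

Treewidth 4.
Bags: B1 = {1, 3, 4, 5, 6}  B2 = {1, 2, 3, 4, 5}  B3 = {1, 3, 4, 5, 7}
Tree: B1–B2, B1–B3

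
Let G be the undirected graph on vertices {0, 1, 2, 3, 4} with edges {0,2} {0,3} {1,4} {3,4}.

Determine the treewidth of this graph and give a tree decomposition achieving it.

Every bag has size at most 2, so the width is 2 − 1 = 1 and tw(G) ≤ 1. Any graph with an edge has treewidth ≥ 1, and G has the edge 1–4. Hence tw(G) = 1 exactly.

Treewidth 1.
Bags: B1 = {1, 4}  B2 = {3, 4}  B3 = {0, 3}  B4 = {0, 2}
Tree: B1–B2, B2–B3, B3–B4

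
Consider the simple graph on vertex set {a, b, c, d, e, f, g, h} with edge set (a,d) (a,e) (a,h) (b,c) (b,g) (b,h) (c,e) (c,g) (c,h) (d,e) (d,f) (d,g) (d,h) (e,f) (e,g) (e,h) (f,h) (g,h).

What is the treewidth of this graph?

3

A width-3 tree decomposition is:
Bags: B1 = {a, d, e, h}  B2 = {d, e, g, h}  B3 = {c, e, g, h}  B4 = {d, e, f, h}  B5 = {b, c, g, h}
Tree: B1–B2, B2–B3, B2–B4, B3–B5
Each bag holds 4 vertices, so the decomposition has width 3, which upper-bounds the treewidth. For the lower bound, the 4 vertices {d, e, g, h} are pairwise adjacent, and any tree decomposition puts a clique entirely inside one bag — forcing width ≥ 3. Hence tw(G) = 3 exactly.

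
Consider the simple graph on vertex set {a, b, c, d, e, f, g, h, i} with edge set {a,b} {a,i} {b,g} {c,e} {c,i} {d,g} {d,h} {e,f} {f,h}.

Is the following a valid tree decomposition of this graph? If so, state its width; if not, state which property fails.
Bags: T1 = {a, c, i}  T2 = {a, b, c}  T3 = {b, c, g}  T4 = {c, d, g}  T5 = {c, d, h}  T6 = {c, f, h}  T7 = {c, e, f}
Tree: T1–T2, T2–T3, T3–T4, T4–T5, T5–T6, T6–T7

Every vertex of G appears in some bag (union = {a, b, c, d, e, f, g, h, i}); every edge is covered by a bag; and for each vertex v the set of bags containing v is connected in the bag tree. The decomposition is therefore valid. The largest bag has 3 vertices, so the width is 2.

Yes; width 2.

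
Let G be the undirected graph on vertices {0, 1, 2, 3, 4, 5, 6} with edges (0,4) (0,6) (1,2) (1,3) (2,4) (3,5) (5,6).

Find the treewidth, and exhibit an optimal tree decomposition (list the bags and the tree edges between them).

Every bag has size at most 3, so the width is 3 − 1 = 2 and tw(G) ≤ 2. For the lower bound, G contains the cycle 2–4–0–6–5–3–1–2, so G is not a forest; only forests have treewidth ≤ 1, hence tw(G) ≥ 2. The upper and lower bounds meet at 2, so that is the treewidth.

Treewidth 2.
Bags: B1 = {0, 2, 4}  B2 = {0, 2, 6}  B3 = {2, 5, 6}  B4 = {2, 3, 5}  B5 = {1, 2, 3}
Tree: B1–B2, B2–B3, B3–B4, B4–B5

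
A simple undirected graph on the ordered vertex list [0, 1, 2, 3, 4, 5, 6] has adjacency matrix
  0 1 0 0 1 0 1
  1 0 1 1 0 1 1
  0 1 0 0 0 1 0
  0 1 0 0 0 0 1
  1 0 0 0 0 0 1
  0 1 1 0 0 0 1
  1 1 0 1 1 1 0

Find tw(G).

A width-2 tree decomposition is:
Bags: B1 = {0, 1, 6}  B2 = {1, 5, 6}  B3 = {1, 2, 5}  B4 = {0, 4, 6}  B5 = {1, 3, 6}
Tree: B1–B2, B2–B3, B1–B4, B1–B5
Every bag has size at most 3, so the width is 3 − 1 = 2 and tw(G) ≤ 2. For the lower bound, the 3 vertices {1, 2, 5} are pairwise adjacent, and any tree decomposition puts a clique entirely inside one bag — forcing width ≥ 2. The upper and lower bounds meet at 2, so that is the treewidth.

2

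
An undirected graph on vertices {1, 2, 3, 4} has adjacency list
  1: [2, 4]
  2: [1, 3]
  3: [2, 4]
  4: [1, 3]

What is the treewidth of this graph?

2

A width-2 tree decomposition is:
Bags: B1 = {1, 2, 4}  B2 = {2, 3, 4}
Tree: B1–B2
Each bag holds 3 vertices, so the decomposition has width 2, which upper-bounds the treewidth. Since 4–1–2–3–4 is a cycle in G, G is not acyclic. Forests are exactly the graphs of treewidth ≤ 1, so tw(G) ≥ 2. Therefore the treewidth is 2.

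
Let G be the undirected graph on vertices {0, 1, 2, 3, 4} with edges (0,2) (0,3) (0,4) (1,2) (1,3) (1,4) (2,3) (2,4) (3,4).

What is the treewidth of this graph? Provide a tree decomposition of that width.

Treewidth 3.
Bags: B1 = {0, 2, 3, 4}  B2 = {1, 2, 3, 4}
Tree: B1–B2

Every bag has size at most 4, so the width is 4 − 1 = 3 and tw(G) ≤ 3. For the lower bound, the 4 vertices {0, 2, 3, 4} are pairwise adjacent, and any tree decomposition puts a clique entirely inside one bag — forcing width ≥ 3. Therefore the treewidth is 3.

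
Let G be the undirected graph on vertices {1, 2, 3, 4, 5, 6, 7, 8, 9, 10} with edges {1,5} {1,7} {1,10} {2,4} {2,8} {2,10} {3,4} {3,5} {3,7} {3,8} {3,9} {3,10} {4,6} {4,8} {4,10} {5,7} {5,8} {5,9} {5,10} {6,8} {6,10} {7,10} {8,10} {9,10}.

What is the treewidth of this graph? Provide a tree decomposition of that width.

Each bag holds 4 vertices, so the decomposition has width 3, which upper-bounds the treewidth. Conversely, {1, 5, 7, 10} is a clique of size 4, and the vertices of any clique must share a bag in every tree decomposition; so some bag has ≥ 4 vertices and tw(G) ≥ 3. Combining the bounds, tw(G) = 3.

Treewidth 3.
Bags: B1 = {3, 5, 9, 10}  B2 = {3, 5, 7, 10}  B3 = {3, 5, 8, 10}  B4 = {3, 4, 8, 10}  B5 = {2, 4, 8, 10}  B6 = {1, 5, 7, 10}  B7 = {4, 6, 8, 10}
Tree: B1–B2, B1–B3, B3–B4, B4–B5, B2–B6, B5–B7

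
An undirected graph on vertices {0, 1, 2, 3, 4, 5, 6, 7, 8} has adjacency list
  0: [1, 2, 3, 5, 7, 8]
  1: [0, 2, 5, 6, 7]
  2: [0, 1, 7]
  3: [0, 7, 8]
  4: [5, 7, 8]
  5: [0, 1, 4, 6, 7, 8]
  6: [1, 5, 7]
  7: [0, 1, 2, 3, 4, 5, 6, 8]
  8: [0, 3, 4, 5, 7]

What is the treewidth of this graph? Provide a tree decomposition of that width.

The largest bag has 4 vertices, giving width 3; this decomposition certifies tw(G) ≤ 3. Conversely, {0, 3, 7, 8} is a clique of size 4, and the vertices of any clique must share a bag in every tree decomposition; so some bag has ≥ 4 vertices and tw(G) ≥ 3. Hence tw(G) = 3 exactly.

Treewidth 3.
One such decomposition:
Bags: B1 = {0, 1, 5, 7}  B2 = {0, 1, 2, 7}  B3 = {0, 5, 7, 8}  B4 = {4, 5, 7, 8}  B5 = {0, 3, 7, 8}  B6 = {1, 5, 6, 7}
Tree: B1–B2, B1–B3, B3–B4, B3–B5, B1–B6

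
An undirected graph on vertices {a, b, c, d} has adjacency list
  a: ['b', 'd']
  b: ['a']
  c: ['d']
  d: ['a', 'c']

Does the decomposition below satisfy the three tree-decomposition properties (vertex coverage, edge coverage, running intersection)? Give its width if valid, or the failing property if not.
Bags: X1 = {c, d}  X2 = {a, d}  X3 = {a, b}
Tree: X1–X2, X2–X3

Yes; width 1.

Every vertex of G appears in some bag (union = {a, b, c, d}); every edge is covered by a bag; and for each vertex v the set of bags containing v is connected in the bag tree. The decomposition is therefore valid. The largest bag has 2 vertices, so the width is 1.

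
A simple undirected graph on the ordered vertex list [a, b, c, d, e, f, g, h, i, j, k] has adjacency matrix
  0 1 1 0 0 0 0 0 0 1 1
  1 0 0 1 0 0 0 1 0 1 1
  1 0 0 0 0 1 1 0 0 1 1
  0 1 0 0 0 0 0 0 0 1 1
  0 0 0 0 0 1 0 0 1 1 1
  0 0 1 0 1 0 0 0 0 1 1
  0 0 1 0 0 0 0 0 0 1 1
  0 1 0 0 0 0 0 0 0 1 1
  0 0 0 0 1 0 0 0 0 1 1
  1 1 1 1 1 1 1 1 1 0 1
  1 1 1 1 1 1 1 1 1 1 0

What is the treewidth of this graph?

3

A width-3 tree decomposition is:
Bags: B1 = {a, b, j, k}  B2 = {a, c, j, k}  B3 = {b, h, j, k}  B4 = {c, f, j, k}  B5 = {b, d, j, k}  B6 = {e, f, j, k}  B7 = {e, i, j, k}  B8 = {c, g, j, k}
Tree: B1–B2, B1–B3, B2–B4, B3–B5, B4–B6, B6–B7, B4–B8
Each bag holds 4 vertices, so the decomposition has width 3, which upper-bounds the treewidth. Conversely, {e, f, j, k} is a clique of size 4, and the vertices of any clique must share a bag in every tree decomposition; so some bag has ≥ 4 vertices and tw(G) ≥ 3. The upper and lower bounds meet at 3, so that is the treewidth.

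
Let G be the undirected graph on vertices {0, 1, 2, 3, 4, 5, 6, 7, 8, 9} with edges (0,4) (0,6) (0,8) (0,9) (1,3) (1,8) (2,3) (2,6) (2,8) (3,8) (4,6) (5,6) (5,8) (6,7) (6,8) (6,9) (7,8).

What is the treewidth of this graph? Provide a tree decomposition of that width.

Treewidth 2.
Bags: B1 = {2, 6, 8}  B2 = {2, 3, 8}  B3 = {5, 6, 8}  B4 = {6, 7, 8}  B5 = {0, 6, 8}  B6 = {1, 3, 8}  B7 = {0, 6, 9}  B8 = {0, 4, 6}
Tree: B1–B2, B1–B3, B3–B4, B1–B5, B2–B6, B5–B7, B7–B8

Every bag has size at most 3, so the width is 3 − 1 = 2 and tw(G) ≤ 2. For the lower bound, the 3 vertices {1, 3, 8} are pairwise adjacent, and any tree decomposition puts a clique entirely inside one bag — forcing width ≥ 2. Therefore the treewidth is 2.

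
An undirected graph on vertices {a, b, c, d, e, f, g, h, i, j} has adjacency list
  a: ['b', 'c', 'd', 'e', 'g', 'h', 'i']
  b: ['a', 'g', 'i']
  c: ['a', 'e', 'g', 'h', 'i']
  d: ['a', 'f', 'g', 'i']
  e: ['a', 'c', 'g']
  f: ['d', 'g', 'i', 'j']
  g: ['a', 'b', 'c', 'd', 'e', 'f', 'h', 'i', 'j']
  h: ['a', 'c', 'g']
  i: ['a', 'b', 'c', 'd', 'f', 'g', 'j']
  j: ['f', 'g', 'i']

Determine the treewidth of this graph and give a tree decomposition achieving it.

Treewidth 3.
One such decomposition:
Bags: B1 = {a, c, g, i}  B2 = {a, c, g, h}  B3 = {a, d, g, i}  B4 = {a, c, e, g}  B5 = {a, b, g, i}  B6 = {d, f, g, i}  B7 = {f, g, i, j}
Tree: B1–B2, B1–B3, B2–B4, B3–B5, B3–B6, B6–B7

The largest bag has 4 vertices, giving width 3; this decomposition certifies tw(G) ≤ 3. On the other hand G contains the 4-clique {a, c, e, g}. A clique must lie in a single bag of any decomposition, so no decomposition can have width below 3. Hence tw(G) = 3 exactly.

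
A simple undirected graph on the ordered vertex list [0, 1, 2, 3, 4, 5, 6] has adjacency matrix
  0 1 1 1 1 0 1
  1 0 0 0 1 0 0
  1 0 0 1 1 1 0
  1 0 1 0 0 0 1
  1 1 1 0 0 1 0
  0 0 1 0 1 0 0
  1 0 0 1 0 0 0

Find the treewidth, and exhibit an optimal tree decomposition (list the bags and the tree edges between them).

Each bag holds 3 vertices, so the decomposition has width 2, which upper-bounds the treewidth. On the other hand G contains the 3-clique {0, 1, 4}. A clique must lie in a single bag of any decomposition, so no decomposition can have width below 2. Hence tw(G) = 2 exactly.

Treewidth 2.
Bags: B1 = {0, 2, 4}  B2 = {2, 4, 5}  B3 = {0, 1, 4}  B4 = {0, 2, 3}  B5 = {0, 3, 6}
Tree: B1–B2, B1–B3, B1–B4, B4–B5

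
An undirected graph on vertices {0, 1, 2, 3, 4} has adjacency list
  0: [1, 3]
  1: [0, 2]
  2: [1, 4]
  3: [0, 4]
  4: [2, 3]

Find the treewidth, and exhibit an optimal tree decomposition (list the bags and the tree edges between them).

Treewidth 2.
Bags: B1 = {0, 1, 2}  B2 = {0, 2, 3}  B3 = {2, 3, 4}
Tree: B1–B2, B2–B3

The largest bag has 3 vertices, giving width 2; this decomposition certifies tw(G) ≤ 2. The edges 2–1–0–3–4–2 form a cycle, so G is not a tree and its treewidth is at least 2. The upper and lower bounds meet at 2, so that is the treewidth.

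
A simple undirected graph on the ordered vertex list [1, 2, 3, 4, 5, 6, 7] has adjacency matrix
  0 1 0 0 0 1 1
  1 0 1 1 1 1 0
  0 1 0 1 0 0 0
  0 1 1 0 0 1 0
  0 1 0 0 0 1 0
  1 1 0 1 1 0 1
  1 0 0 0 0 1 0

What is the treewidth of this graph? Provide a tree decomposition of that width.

Each bag holds 3 vertices, so the decomposition has width 2, which upper-bounds the treewidth. Conversely, {2, 3, 4} is a clique of size 3, and the vertices of any clique must share a bag in every tree decomposition; so some bag has ≥ 3 vertices and tw(G) ≥ 2. Combining the bounds, tw(G) = 2.

Treewidth 2.
One such decomposition:
Bags: B1 = {1, 2, 6}  B2 = {2, 4, 6}  B3 = {1, 6, 7}  B4 = {2, 5, 6}  B5 = {2, 3, 4}
Tree: B1–B2, B1–B3, B1–B4, B2–B5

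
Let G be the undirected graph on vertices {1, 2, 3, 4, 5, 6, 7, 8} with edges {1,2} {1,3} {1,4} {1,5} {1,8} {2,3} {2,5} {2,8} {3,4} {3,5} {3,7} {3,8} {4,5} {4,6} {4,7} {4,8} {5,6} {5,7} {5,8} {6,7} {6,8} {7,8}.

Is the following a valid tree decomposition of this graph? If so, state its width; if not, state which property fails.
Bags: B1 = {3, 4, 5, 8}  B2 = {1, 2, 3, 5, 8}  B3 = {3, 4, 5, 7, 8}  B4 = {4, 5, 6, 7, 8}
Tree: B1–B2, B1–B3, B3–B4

No — edge (1,4) lies in no bag.

A tree decomposition must satisfy three properties: every vertex lies in some bag; for every edge, both endpoints lie together in some bag; and for every vertex, the bags containing it form a connected subtree. Here edge (1,4) lies in no bag, so the decomposition is invalid.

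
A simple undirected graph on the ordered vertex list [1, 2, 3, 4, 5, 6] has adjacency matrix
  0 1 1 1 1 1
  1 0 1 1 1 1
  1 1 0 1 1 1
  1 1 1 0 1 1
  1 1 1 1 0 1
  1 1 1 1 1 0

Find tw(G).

A width-5 tree decomposition is:
Bags: B1 = {1, 2, 3, 4, 5, 6}
Tree: (single bag)
A single bag containing all 6 vertices is trivially a valid decomposition of width 5. On the other hand G contains the 6-clique {1, 2, 3, 4, 5, 6}. A clique must lie in a single bag of any decomposition, so no decomposition can have width below 5. Therefore the treewidth is 5.

5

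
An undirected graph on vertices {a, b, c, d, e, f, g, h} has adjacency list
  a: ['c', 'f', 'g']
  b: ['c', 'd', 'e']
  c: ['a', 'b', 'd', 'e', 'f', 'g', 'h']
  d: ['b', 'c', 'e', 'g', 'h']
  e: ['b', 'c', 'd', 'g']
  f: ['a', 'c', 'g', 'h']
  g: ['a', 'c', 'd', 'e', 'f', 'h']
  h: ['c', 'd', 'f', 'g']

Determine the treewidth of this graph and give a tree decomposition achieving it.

Treewidth 3.
One optimal decomposition is:
Bags: B1 = {c, f, g, h}  B2 = {c, d, g, h}  B3 = {c, d, e, g}  B4 = {a, c, f, g}  B5 = {b, c, d, e}
Tree: B1–B2, B2–B3, B1–B4, B3–B5

Every bag has size at most 4, so the width is 4 − 1 = 3 and tw(G) ≤ 3. On the other hand G contains the 4-clique {c, d, e, g}. A clique must lie in a single bag of any decomposition, so no decomposition can have width below 3. Therefore the treewidth is 3.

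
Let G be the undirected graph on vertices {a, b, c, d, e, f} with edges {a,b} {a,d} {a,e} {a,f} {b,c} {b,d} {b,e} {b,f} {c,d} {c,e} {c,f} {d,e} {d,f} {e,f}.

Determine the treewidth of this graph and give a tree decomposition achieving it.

Each bag holds 5 vertices, so the decomposition has width 4, which upper-bounds the treewidth. Conversely, {b, c, d, e, f} is a clique of size 5, and the vertices of any clique must share a bag in every tree decomposition; so some bag has ≥ 5 vertices and tw(G) ≥ 4. Hence tw(G) = 4 exactly.

Treewidth 4.
One optimal decomposition is:
Bags: B1 = {a, b, d, e, f}  B2 = {b, c, d, e, f}
Tree: B1–B2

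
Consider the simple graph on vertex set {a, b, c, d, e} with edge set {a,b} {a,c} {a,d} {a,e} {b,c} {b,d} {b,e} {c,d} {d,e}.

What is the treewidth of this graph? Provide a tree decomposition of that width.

Treewidth 3.
One optimal decomposition is:
Bags: B1 = {a, b, d, e}  B2 = {a, b, c, d}
Tree: B1–B2

Every bag has size at most 4, so the width is 4 − 1 = 3 and tw(G) ≤ 3. On the other hand G contains the 4-clique {a, b, d, e}. A clique must lie in a single bag of any decomposition, so no decomposition can have width below 3. Combining the bounds, tw(G) = 3.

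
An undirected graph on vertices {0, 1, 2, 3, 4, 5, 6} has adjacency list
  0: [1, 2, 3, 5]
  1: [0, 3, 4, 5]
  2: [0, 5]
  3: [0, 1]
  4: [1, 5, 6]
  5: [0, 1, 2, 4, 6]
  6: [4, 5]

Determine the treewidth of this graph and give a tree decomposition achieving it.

Treewidth 2.
One optimal decomposition is:
Bags: B1 = {4, 5, 6}  B2 = {1, 4, 5}  B3 = {0, 1, 5}  B4 = {0, 2, 5}  B5 = {0, 1, 3}
Tree: B1–B2, B2–B3, B3–B4, B3–B5

Every bag has size at most 3, so the width is 3 − 1 = 2 and tw(G) ≤ 2. Conversely, {0, 1, 3} is a clique of size 3, and the vertices of any clique must share a bag in every tree decomposition; so some bag has ≥ 3 vertices and tw(G) ≥ 2. Therefore the treewidth is 2.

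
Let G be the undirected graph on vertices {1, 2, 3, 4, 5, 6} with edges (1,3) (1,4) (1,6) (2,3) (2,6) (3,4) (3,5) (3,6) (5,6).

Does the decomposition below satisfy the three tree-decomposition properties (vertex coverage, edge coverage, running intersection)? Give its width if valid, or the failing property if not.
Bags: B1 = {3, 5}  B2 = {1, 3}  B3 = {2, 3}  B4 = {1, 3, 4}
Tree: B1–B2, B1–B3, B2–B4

No — vertex 6 appears in no bag.

A tree decomposition must satisfy three properties: every vertex lies in some bag; for every edge, both endpoints lie together in some bag; and for every vertex, the bags containing it form a connected subtree. Here vertex 6 appears in no bag, so the decomposition is invalid.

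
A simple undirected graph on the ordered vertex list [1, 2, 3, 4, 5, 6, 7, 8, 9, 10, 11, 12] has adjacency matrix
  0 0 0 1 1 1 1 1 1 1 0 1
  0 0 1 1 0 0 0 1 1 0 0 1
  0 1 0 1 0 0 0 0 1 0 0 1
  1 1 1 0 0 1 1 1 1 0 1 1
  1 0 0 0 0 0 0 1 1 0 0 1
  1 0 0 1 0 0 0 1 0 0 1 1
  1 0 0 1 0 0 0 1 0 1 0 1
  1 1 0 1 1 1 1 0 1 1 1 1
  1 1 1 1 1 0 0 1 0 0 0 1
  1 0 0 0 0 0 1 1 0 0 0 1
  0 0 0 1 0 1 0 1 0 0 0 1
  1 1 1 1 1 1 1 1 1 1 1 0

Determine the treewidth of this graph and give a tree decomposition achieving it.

Treewidth 4.
One such decomposition:
Bags: B1 = {1, 4, 7, 8, 12}  B2 = {1, 4, 8, 9, 12}  B3 = {1, 4, 6, 8, 12}  B4 = {2, 4, 8, 9, 12}  B5 = {2, 3, 4, 9, 12}  B6 = {1, 7, 8, 10, 12}  B7 = {4, 6, 8, 11, 12}  B8 = {1, 5, 8, 9, 12}
Tree: B1–B2, B2–B3, B2–B4, B4–B5, B1–B6, B3–B7, B2–B8

The largest bag has 5 vertices, giving width 4; this decomposition certifies tw(G) ≤ 4. On the other hand G contains the 5-clique {1, 7, 8, 10, 12}. A clique must lie in a single bag of any decomposition, so no decomposition can have width below 4. Combining the bounds, tw(G) = 4.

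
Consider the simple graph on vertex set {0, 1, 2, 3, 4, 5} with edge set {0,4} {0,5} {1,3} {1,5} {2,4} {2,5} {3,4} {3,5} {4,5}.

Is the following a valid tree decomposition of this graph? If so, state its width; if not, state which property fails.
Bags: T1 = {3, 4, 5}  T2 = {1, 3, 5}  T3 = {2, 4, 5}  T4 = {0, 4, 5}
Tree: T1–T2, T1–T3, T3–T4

Vertex coverage: the bags together contain {0, 1, 2, 3, 4, 5}, the full vertex set. Edge coverage: each edge of G has both endpoints in at least one bag. Running intersection: for every vertex, the bags containing it form a connected subtree. All three properties hold, so this is a valid tree decomposition of width max|bag| − 1 = 2, and hence tw(G) ≤ 2.

Yes; width 2.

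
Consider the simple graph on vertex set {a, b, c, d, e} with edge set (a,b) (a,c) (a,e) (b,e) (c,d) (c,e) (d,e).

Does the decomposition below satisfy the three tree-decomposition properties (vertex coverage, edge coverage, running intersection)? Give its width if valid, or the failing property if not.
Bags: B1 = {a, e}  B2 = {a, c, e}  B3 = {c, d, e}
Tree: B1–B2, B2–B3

No — vertex b appears in no bag.

A tree decomposition must satisfy three properties: every vertex lies in some bag; for every edge, both endpoints lie together in some bag; and for every vertex, the bags containing it form a connected subtree. Here vertex b appears in no bag, so the decomposition is invalid.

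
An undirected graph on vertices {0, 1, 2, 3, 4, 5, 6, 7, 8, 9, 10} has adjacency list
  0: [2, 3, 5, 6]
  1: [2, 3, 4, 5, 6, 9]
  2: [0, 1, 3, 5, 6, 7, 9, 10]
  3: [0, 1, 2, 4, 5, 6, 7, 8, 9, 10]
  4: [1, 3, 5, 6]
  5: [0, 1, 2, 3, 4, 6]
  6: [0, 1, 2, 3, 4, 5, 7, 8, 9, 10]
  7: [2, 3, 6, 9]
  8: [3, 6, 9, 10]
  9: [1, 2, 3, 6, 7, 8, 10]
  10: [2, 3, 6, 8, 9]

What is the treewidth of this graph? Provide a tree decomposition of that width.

Each bag holds 5 vertices, so the decomposition has width 4, which upper-bounds the treewidth. For the lower bound, the 5 vertices {3, 6, 8, 9, 10} are pairwise adjacent, and any tree decomposition puts a clique entirely inside one bag — forcing width ≥ 4. Hence tw(G) = 4 exactly.

Treewidth 4.
One optimal decomposition is:
Bags: B1 = {2, 3, 6, 7, 9}  B2 = {1, 2, 3, 6, 9}  B3 = {1, 2, 3, 5, 6}  B4 = {0, 2, 3, 5, 6}  B5 = {2, 3, 6, 9, 10}  B6 = {3, 6, 8, 9, 10}  B7 = {1, 3, 4, 5, 6}
Tree: B1–B2, B2–B3, B3–B4, B1–B5, B5–B6, B3–B7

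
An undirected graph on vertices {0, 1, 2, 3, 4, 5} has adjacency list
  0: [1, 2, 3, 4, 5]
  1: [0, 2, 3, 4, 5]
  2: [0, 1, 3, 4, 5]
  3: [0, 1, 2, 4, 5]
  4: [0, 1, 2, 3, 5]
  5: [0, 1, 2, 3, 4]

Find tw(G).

5

A width-5 tree decomposition is:
Bags: B1 = {0, 1, 2, 3, 4, 5}
Tree: (single bag)
With just one bag of size 6, the width is 6 − 1 = 5, so tw(G) ≤ 5. For the lower bound, the 6 vertices {0, 1, 2, 3, 4, 5} are pairwise adjacent, and any tree decomposition puts a clique entirely inside one bag — forcing width ≥ 5. Hence tw(G) = 5 exactly.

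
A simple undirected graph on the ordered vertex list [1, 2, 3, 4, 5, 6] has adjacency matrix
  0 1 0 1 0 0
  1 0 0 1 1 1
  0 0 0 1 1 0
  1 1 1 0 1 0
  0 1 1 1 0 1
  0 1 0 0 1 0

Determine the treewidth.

2

A width-2 tree decomposition is:
Bags: B1 = {2, 4, 5}  B2 = {2, 5, 6}  B3 = {3, 4, 5}  B4 = {1, 2, 4}
Tree: B1–B2, B1–B3, B1–B4
The largest bag has 3 vertices, giving width 2; this decomposition certifies tw(G) ≤ 2. Conversely, {1, 2, 4} is a clique of size 3, and the vertices of any clique must share a bag in every tree decomposition; so some bag has ≥ 3 vertices and tw(G) ≥ 2. Therefore the treewidth is 2.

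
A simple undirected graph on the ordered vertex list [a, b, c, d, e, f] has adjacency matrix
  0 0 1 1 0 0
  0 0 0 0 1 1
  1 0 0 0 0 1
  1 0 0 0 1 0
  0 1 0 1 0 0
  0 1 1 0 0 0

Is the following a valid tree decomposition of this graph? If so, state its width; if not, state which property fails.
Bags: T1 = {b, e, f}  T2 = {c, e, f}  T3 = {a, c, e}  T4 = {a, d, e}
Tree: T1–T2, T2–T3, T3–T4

Vertex coverage: the bags together contain {a, b, c, d, e, f}, the full vertex set. Edge coverage: each edge of G has both endpoints in at least one bag. Running intersection: for every vertex, the bags containing it form a connected subtree. All three properties hold, so this is a valid tree decomposition of width max|bag| − 1 = 2, and hence tw(G) ≤ 2.

Yes; width 2.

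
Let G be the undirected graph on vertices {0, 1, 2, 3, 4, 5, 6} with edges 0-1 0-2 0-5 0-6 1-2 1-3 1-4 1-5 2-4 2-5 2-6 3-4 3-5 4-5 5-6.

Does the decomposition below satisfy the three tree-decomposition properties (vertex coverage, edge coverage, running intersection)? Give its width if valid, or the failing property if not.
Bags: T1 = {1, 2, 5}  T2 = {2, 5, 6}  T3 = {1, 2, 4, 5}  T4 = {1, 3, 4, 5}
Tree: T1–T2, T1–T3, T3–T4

A tree decomposition must satisfy three properties: every vertex lies in some bag; for every edge, both endpoints lie together in some bag; and for every vertex, the bags containing it form a connected subtree. Here vertex 0 appears in no bag, so the decomposition is invalid.

No — vertex 0 appears in no bag.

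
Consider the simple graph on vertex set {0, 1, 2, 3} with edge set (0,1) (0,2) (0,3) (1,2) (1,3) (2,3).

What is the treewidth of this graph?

A width-3 tree decomposition is:
Bags: B1 = {0, 1, 2, 3}
Tree: (single bag)
With just one bag of size 4, the width is 4 − 1 = 3, so tw(G) ≤ 3. For the lower bound, the 4 vertices {0, 1, 2, 3} are pairwise adjacent, and any tree decomposition puts a clique entirely inside one bag — forcing width ≥ 3. Therefore the treewidth is 3.

3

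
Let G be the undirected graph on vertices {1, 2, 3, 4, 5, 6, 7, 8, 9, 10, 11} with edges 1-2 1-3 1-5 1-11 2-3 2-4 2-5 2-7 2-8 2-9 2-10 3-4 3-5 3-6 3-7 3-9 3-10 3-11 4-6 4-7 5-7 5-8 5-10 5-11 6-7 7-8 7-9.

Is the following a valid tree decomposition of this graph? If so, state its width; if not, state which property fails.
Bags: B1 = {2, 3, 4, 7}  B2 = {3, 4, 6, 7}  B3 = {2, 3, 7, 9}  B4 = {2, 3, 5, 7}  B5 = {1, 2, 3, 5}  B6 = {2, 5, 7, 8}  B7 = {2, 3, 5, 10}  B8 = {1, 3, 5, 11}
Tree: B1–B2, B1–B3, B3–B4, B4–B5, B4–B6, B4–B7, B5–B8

Checking the three conditions: (i) the bags cover all of {1, 2, 3, 4, 5, 6, 7, 8, 9, 10, 11}; (ii) for each edge, some bag contains both endpoints; (iii) the bags containing any fixed vertex form a subtree. All hold, so the decomposition is valid with width 4 − 1 = 3.

Yes; width 3.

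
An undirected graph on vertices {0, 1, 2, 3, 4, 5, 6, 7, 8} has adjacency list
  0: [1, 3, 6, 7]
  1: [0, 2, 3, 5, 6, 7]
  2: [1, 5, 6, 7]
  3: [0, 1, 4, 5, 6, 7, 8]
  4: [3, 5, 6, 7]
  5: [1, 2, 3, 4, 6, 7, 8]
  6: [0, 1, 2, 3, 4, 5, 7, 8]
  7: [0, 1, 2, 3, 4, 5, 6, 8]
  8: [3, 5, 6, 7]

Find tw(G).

4

A width-4 tree decomposition is:
Bags: B1 = {1, 3, 5, 6, 7}  B2 = {3, 5, 6, 7, 8}  B3 = {3, 4, 5, 6, 7}  B4 = {1, 2, 5, 6, 7}  B5 = {0, 1, 3, 6, 7}
Tree: B1–B2, B1–B3, B1–B4, B1–B5
Every bag has size at most 5, so the width is 5 − 1 = 4 and tw(G) ≤ 4. Conversely, {1, 2, 5, 6, 7} is a clique of size 5, and the vertices of any clique must share a bag in every tree decomposition; so some bag has ≥ 5 vertices and tw(G) ≥ 4. The upper and lower bounds meet at 4, so that is the treewidth.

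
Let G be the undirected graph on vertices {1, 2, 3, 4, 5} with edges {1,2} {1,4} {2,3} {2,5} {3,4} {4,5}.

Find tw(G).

A width-2 tree decomposition is:
Bags: B1 = {2, 4, 5}  B2 = {2, 3, 4}  B3 = {1, 2, 4}
Tree: B1–B2, B2–B3
The largest bag has 3 vertices, giving width 2; this decomposition certifies tw(G) ≤ 2. Since 2–5–4–3–2 is a cycle in G, G is not acyclic. Forests are exactly the graphs of treewidth ≤ 1, so tw(G) ≥ 2. Combining the bounds, tw(G) = 2.

2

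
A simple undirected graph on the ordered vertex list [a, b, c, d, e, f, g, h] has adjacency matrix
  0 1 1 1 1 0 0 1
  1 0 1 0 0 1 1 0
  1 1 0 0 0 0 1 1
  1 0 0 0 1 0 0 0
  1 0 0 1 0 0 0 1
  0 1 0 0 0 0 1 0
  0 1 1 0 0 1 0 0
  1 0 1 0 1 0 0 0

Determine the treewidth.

A width-2 tree decomposition is:
Bags: B1 = {a, e, h}  B2 = {a, c, h}  B3 = {a, d, e}  B4 = {a, b, c}  B5 = {b, c, g}  B6 = {b, f, g}
Tree: B1–B2, B1–B3, B2–B4, B4–B5, B5–B6
The largest bag has 3 vertices, giving width 2; this decomposition certifies tw(G) ≤ 2. For the lower bound, the 3 vertices {b, c, g} are pairwise adjacent, and any tree decomposition puts a clique entirely inside one bag — forcing width ≥ 2. Combining the bounds, tw(G) = 2.

2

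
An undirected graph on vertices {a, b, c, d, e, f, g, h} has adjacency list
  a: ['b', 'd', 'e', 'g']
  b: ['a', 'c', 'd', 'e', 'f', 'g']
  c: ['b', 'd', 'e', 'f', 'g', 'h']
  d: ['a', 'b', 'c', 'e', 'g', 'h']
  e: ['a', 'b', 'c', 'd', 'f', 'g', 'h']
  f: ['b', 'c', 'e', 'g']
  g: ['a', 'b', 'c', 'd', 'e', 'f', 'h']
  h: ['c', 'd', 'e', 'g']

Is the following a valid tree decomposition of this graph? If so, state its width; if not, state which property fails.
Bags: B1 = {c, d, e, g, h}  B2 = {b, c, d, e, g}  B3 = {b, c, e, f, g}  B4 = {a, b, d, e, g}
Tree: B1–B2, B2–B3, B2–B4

Yes; width 4.

Every vertex of G appears in some bag (union = {a, b, c, d, e, f, g, h}); every edge is covered by a bag; and for each vertex v the set of bags containing v is connected in the bag tree. The decomposition is therefore valid. The largest bag has 5 vertices, so the width is 4.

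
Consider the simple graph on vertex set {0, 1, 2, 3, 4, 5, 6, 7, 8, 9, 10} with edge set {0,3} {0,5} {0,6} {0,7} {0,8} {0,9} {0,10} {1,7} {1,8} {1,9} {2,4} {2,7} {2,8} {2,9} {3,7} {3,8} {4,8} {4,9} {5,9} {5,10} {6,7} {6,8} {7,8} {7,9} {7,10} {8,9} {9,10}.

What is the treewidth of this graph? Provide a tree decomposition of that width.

Each bag holds 4 vertices, so the decomposition has width 3, which upper-bounds the treewidth. For the lower bound, the 4 vertices {2, 4, 8, 9} are pairwise adjacent, and any tree decomposition puts a clique entirely inside one bag — forcing width ≥ 3. The upper and lower bounds meet at 3, so that is the treewidth.

Treewidth 3.
One optimal decomposition is:
Bags: B1 = {1, 7, 8, 9}  B2 = {2, 7, 8, 9}  B3 = {0, 7, 8, 9}  B4 = {0, 6, 7, 8}  B5 = {0, 3, 7, 8}  B6 = {2, 4, 8, 9}  B7 = {0, 7, 9, 10}  B8 = {0, 5, 9, 10}
Tree: B1–B2, B2–B3, B3–B4, B4–B5, B2–B6, B3–B7, B7–B8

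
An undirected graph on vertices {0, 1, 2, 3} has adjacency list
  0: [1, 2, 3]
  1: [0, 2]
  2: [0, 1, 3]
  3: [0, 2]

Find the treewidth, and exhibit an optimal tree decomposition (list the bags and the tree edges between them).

Every bag has size at most 3, so the width is 3 − 1 = 2 and tw(G) ≤ 2. For the lower bound, the 3 vertices {0, 1, 2} are pairwise adjacent, and any tree decomposition puts a clique entirely inside one bag — forcing width ≥ 2. The upper and lower bounds meet at 2, so that is the treewidth.

Treewidth 2.
Bags: B1 = {0, 1, 2}  B2 = {0, 2, 3}
Tree: B1–B2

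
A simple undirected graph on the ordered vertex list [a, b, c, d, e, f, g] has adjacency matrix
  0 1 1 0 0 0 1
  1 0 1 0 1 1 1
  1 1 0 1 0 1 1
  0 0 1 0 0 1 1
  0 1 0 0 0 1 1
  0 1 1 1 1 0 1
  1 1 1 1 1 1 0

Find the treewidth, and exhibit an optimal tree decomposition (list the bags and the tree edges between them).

The largest bag has 4 vertices, giving width 3; this decomposition certifies tw(G) ≤ 3. For the lower bound, the 4 vertices {a, b, c, g} are pairwise adjacent, and any tree decomposition puts a clique entirely inside one bag — forcing width ≥ 3. Therefore the treewidth is 3.

Treewidth 3.
One optimal decomposition is:
Bags: B1 = {b, e, f, g}  B2 = {b, c, f, g}  B3 = {c, d, f, g}  B4 = {a, b, c, g}
Tree: B1–B2, B2–B3, B2–B4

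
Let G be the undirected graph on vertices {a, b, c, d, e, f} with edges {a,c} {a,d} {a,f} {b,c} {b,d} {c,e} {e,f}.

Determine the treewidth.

A width-2 tree decomposition is:
Bags: B1 = {a, e, f}  B2 = {a, c, e}  B3 = {a, c, d}  B4 = {b, c, d}
Tree: B1–B2, B2–B3, B3–B4
Every bag has size at most 3, so the width is 3 − 1 = 2 and tw(G) ≤ 2. Since f–e–c–a–f is a cycle in G, G is not acyclic. Forests are exactly the graphs of treewidth ≤ 1, so tw(G) ≥ 2. Combining the bounds, tw(G) = 2.

2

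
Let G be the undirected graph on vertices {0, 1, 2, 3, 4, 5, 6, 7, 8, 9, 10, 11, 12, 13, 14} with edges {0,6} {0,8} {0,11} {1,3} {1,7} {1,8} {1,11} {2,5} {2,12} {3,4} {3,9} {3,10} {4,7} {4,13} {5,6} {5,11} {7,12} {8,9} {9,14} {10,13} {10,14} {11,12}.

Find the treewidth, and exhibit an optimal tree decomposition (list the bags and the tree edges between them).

Each bag holds 4 vertices, so the decomposition has width 3, which upper-bounds the treewidth. For the lower bound: the 4 vertex sets {10,13,14}, {9}, {3}, {1,4,7,8} are disjoint, each induces a connected subgraph, and every pair is joined by at least one edge of G. Contracting each set to a single vertex therefore yields K_{4} as a minor, and since treewidth is minor-monotone, tw(G) ≥ tw(K_{4}) = 3. Therefore the treewidth is 3.

Treewidth 3.
One such decomposition:
Bags: B1 = {9, 10, 13, 14}  B2 = {3, 9, 10, 13}  B3 = {3, 4, 9, 13}  B4 = {3, 4, 8, 9}  B5 = {1, 3, 4, 8}  B6 = {1, 4, 7, 8}  B7 = {0, 1, 7, 8}  B8 = {0, 1, 7, 11}  B9 = {0, 7, 11, 12}  B10 = {0, 6, 11, 12}  B11 = {5, 6, 11, 12}  B12 = {2, 5, 6, 12}
Tree: B1–B2, B2–B3, B3–B4, B4–B5, B5–B6, B6–B7, B7–B8, B8–B9, B9–B10, B10–B11, B11–B12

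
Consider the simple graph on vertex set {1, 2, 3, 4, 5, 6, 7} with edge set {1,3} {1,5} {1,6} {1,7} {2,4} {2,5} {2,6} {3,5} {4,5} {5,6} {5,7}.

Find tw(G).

A width-2 tree decomposition is:
Bags: B1 = {1, 5, 6}  B2 = {1, 5, 7}  B3 = {2, 5, 6}  B4 = {2, 4, 5}  B5 = {1, 3, 5}
Tree: B1–B2, B1–B3, B3–B4, B2–B5
Each bag holds 3 vertices, so the decomposition has width 2, which upper-bounds the treewidth. Conversely, {1, 3, 5} is a clique of size 3, and the vertices of any clique must share a bag in every tree decomposition; so some bag has ≥ 3 vertices and tw(G) ≥ 2. Combining the bounds, tw(G) = 2.

2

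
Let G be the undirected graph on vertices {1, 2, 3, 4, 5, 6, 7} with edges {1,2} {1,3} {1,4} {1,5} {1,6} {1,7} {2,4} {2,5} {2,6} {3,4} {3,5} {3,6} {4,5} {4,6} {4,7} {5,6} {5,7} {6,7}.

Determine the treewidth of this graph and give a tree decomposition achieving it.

Every bag has size at most 5, so the width is 5 − 1 = 4 and tw(G) ≤ 4. Conversely, {1, 2, 4, 5, 6} is a clique of size 5, and the vertices of any clique must share a bag in every tree decomposition; so some bag has ≥ 5 vertices and tw(G) ≥ 4. Therefore the treewidth is 4.

Treewidth 4.
One optimal decomposition is:
Bags: B1 = {1, 3, 4, 5, 6}  B2 = {1, 2, 4, 5, 6}  B3 = {1, 4, 5, 6, 7}
Tree: B1–B2, B2–B3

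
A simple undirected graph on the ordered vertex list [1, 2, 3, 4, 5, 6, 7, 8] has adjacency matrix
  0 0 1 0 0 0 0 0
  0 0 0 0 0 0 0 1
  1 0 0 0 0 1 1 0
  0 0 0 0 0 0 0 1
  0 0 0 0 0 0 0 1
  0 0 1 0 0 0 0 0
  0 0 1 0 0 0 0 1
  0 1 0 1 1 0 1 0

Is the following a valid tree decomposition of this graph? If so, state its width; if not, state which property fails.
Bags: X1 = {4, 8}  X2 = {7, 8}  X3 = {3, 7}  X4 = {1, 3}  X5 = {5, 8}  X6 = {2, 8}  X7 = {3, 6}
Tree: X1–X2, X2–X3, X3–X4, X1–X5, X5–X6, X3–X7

Yes; width 1.

Vertex coverage: the bags together contain {1, 2, 3, 4, 5, 6, 7, 8}, the full vertex set. Edge coverage: each edge of G has both endpoints in at least one bag. Running intersection: for every vertex, the bags containing it form a connected subtree. All three properties hold, so this is a valid tree decomposition of width max|bag| − 1 = 1, and hence tw(G) ≤ 1.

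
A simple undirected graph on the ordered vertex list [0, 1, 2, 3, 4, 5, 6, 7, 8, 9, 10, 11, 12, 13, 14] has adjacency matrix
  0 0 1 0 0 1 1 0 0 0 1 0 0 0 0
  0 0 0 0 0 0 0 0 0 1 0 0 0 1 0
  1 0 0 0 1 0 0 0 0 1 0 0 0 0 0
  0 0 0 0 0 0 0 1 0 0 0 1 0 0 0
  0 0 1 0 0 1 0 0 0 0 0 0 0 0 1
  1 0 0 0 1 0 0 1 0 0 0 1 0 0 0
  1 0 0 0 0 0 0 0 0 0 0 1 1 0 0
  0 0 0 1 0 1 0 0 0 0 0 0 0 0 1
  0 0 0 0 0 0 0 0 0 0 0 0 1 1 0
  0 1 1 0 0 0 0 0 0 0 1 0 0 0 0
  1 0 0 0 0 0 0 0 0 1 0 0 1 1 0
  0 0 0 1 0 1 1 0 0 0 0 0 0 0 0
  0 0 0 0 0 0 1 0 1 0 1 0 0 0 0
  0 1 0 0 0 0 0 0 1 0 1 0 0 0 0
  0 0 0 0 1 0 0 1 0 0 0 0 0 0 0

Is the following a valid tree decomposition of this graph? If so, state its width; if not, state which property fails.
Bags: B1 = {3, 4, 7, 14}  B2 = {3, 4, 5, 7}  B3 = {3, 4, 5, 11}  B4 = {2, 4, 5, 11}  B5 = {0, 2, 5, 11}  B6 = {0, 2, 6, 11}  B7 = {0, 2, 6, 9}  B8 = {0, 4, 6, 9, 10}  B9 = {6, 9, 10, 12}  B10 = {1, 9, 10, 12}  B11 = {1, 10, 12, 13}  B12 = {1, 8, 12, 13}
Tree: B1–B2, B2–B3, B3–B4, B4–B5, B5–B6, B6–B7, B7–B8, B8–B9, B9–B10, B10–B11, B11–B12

No — bags containing vertex 4 are not connected in the tree.

A tree decomposition must satisfy three properties: every vertex lies in some bag; for every edge, both endpoints lie together in some bag; and for every vertex, the bags containing it form a connected subtree. Here bags containing vertex 4 are not connected in the tree, so the decomposition is invalid.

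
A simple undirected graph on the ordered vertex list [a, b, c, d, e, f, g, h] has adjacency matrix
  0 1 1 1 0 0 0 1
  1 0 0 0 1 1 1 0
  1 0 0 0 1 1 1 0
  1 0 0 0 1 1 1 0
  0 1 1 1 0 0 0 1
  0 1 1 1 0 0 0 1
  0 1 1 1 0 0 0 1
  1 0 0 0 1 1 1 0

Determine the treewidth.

4

A width-4 tree decomposition is:
Bags: B1 = {a, d, e, f, g}  B2 = {a, b, e, f, g}  B3 = {a, e, f, g, h}  B4 = {a, c, e, f, g}
Tree: B1–B2, B2–B3, B3–B4
The largest bag has 5 vertices, giving width 4; this decomposition certifies tw(G) ≤ 4. For the lower bound: the 5 vertex sets {d,g}, {b,e}, {f,h}, {a}, {c} are disjoint, each induces a connected subgraph, and every pair is joined by at least one edge of G. Contracting each set to a single vertex therefore yields K_{5} as a minor, and since treewidth is minor-monotone, tw(G) ≥ tw(K_{5}) = 4. The upper and lower bounds meet at 4, so that is the treewidth.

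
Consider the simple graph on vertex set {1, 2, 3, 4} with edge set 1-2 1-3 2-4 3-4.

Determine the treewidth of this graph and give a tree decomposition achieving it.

Each bag holds 3 vertices, so the decomposition has width 2, which upper-bounds the treewidth. The edges 1–3–4–2–1 form a cycle, so G is not a tree and its treewidth is at least 2. Hence tw(G) = 2 exactly.

Treewidth 2.
One such decomposition:
Bags: B1 = {1, 3, 4}  B2 = {1, 2, 4}
Tree: B1–B2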